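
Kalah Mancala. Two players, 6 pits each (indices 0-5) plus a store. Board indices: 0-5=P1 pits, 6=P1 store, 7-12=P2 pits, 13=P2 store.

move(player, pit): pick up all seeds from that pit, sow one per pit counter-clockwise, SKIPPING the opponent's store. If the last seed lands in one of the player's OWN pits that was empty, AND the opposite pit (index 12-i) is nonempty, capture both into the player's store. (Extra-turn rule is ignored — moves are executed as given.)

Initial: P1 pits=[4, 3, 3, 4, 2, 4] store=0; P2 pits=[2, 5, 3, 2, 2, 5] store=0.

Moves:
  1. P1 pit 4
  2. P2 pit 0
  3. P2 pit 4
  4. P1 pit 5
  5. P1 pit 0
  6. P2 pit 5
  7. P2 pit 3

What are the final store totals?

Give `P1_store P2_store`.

Move 1: P1 pit4 -> P1=[4,3,3,4,0,5](1) P2=[2,5,3,2,2,5](0)
Move 2: P2 pit0 -> P1=[4,3,3,4,0,5](1) P2=[0,6,4,2,2,5](0)
Move 3: P2 pit4 -> P1=[4,3,3,4,0,5](1) P2=[0,6,4,2,0,6](1)
Move 4: P1 pit5 -> P1=[4,3,3,4,0,0](2) P2=[1,7,5,3,0,6](1)
Move 5: P1 pit0 -> P1=[0,4,4,5,0,0](10) P2=[1,0,5,3,0,6](1)
Move 6: P2 pit5 -> P1=[1,5,5,6,1,0](10) P2=[1,0,5,3,0,0](2)
Move 7: P2 pit3 -> P1=[1,5,5,6,1,0](10) P2=[1,0,5,0,1,1](3)

Answer: 10 3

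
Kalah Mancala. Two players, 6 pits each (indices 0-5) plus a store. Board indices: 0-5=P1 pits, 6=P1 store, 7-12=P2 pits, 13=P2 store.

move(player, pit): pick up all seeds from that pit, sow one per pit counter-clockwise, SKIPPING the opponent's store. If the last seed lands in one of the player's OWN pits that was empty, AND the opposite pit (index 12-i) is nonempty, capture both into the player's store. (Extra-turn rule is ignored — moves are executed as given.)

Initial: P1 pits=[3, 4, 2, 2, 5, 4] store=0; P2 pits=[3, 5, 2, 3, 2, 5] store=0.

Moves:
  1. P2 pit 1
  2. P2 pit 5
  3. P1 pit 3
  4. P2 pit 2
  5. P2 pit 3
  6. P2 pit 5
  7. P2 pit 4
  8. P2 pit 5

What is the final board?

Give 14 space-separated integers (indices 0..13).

Move 1: P2 pit1 -> P1=[3,4,2,2,5,4](0) P2=[3,0,3,4,3,6](1)
Move 2: P2 pit5 -> P1=[4,5,3,3,6,4](0) P2=[3,0,3,4,3,0](2)
Move 3: P1 pit3 -> P1=[4,5,3,0,7,5](1) P2=[3,0,3,4,3,0](2)
Move 4: P2 pit2 -> P1=[0,5,3,0,7,5](1) P2=[3,0,0,5,4,0](7)
Move 5: P2 pit3 -> P1=[1,6,3,0,7,5](1) P2=[3,0,0,0,5,1](8)
Move 6: P2 pit5 -> P1=[1,6,3,0,7,5](1) P2=[3,0,0,0,5,0](9)
Move 7: P2 pit4 -> P1=[2,7,4,0,7,5](1) P2=[3,0,0,0,0,1](10)
Move 8: P2 pit5 -> P1=[2,7,4,0,7,5](1) P2=[3,0,0,0,0,0](11)

Answer: 2 7 4 0 7 5 1 3 0 0 0 0 0 11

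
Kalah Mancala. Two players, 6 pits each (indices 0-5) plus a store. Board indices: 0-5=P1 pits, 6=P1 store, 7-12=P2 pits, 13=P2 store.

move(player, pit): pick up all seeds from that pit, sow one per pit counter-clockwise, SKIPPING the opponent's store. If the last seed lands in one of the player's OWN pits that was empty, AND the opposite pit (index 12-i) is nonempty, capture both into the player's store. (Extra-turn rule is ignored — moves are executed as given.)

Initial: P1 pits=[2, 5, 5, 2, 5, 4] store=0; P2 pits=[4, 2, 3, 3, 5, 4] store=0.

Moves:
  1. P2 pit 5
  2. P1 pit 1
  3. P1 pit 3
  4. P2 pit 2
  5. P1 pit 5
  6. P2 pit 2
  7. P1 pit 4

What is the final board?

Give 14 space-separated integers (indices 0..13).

Answer: 0 0 7 0 0 1 4 7 4 1 7 8 0 5

Derivation:
Move 1: P2 pit5 -> P1=[3,6,6,2,5,4](0) P2=[4,2,3,3,5,0](1)
Move 2: P1 pit1 -> P1=[3,0,7,3,6,5](1) P2=[5,2,3,3,5,0](1)
Move 3: P1 pit3 -> P1=[3,0,7,0,7,6](2) P2=[5,2,3,3,5,0](1)
Move 4: P2 pit2 -> P1=[0,0,7,0,7,6](2) P2=[5,2,0,4,6,0](5)
Move 5: P1 pit5 -> P1=[0,0,7,0,7,0](3) P2=[6,3,1,5,7,0](5)
Move 6: P2 pit2 -> P1=[0,0,7,0,7,0](3) P2=[6,3,0,6,7,0](5)
Move 7: P1 pit4 -> P1=[0,0,7,0,0,1](4) P2=[7,4,1,7,8,0](5)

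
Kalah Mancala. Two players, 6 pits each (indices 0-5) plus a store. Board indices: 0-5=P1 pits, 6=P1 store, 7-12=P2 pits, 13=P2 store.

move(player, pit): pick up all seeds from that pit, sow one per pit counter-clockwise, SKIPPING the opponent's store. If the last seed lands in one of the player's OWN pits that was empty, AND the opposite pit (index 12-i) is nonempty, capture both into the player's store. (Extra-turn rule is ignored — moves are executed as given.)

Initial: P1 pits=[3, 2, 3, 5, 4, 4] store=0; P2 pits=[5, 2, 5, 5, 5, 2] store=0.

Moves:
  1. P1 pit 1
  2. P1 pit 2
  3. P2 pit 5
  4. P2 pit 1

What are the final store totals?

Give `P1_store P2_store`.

Move 1: P1 pit1 -> P1=[3,0,4,6,4,4](0) P2=[5,2,5,5,5,2](0)
Move 2: P1 pit2 -> P1=[3,0,0,7,5,5](1) P2=[5,2,5,5,5,2](0)
Move 3: P2 pit5 -> P1=[4,0,0,7,5,5](1) P2=[5,2,5,5,5,0](1)
Move 4: P2 pit1 -> P1=[4,0,0,7,5,5](1) P2=[5,0,6,6,5,0](1)

Answer: 1 1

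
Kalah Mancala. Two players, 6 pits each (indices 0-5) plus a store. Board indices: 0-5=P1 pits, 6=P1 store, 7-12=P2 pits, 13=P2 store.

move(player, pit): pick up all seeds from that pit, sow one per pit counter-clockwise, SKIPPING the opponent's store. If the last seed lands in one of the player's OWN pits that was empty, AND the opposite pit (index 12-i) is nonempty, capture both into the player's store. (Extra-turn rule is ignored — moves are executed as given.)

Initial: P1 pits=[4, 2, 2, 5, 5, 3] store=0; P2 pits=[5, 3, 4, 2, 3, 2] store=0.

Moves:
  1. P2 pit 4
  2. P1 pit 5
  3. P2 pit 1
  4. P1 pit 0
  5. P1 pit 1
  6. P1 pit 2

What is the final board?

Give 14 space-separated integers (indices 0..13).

Answer: 0 0 0 8 8 1 9 0 0 5 3 1 4 1

Derivation:
Move 1: P2 pit4 -> P1=[5,2,2,5,5,3](0) P2=[5,3,4,2,0,3](1)
Move 2: P1 pit5 -> P1=[5,2,2,5,5,0](1) P2=[6,4,4,2,0,3](1)
Move 3: P2 pit1 -> P1=[5,2,2,5,5,0](1) P2=[6,0,5,3,1,4](1)
Move 4: P1 pit0 -> P1=[0,3,3,6,6,0](8) P2=[0,0,5,3,1,4](1)
Move 5: P1 pit1 -> P1=[0,0,4,7,7,0](8) P2=[0,0,5,3,1,4](1)
Move 6: P1 pit2 -> P1=[0,0,0,8,8,1](9) P2=[0,0,5,3,1,4](1)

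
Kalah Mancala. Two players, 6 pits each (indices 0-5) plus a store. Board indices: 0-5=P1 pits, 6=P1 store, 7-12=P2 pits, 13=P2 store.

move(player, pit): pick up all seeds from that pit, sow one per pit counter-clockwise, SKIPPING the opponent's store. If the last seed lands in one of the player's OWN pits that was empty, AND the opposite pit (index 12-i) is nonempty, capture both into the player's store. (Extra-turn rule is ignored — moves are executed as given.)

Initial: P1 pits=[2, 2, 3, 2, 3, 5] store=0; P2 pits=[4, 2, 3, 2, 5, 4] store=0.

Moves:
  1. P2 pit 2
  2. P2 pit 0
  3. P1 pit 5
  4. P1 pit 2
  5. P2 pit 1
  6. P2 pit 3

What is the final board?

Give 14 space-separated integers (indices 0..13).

Answer: 3 3 1 3 4 0 3 0 0 3 0 9 7 1

Derivation:
Move 1: P2 pit2 -> P1=[2,2,3,2,3,5](0) P2=[4,2,0,3,6,5](0)
Move 2: P2 pit0 -> P1=[2,2,3,2,3,5](0) P2=[0,3,1,4,7,5](0)
Move 3: P1 pit5 -> P1=[2,2,3,2,3,0](1) P2=[1,4,2,5,7,5](0)
Move 4: P1 pit2 -> P1=[2,2,0,3,4,0](3) P2=[0,4,2,5,7,5](0)
Move 5: P2 pit1 -> P1=[2,2,0,3,4,0](3) P2=[0,0,3,6,8,6](0)
Move 6: P2 pit3 -> P1=[3,3,1,3,4,0](3) P2=[0,0,3,0,9,7](1)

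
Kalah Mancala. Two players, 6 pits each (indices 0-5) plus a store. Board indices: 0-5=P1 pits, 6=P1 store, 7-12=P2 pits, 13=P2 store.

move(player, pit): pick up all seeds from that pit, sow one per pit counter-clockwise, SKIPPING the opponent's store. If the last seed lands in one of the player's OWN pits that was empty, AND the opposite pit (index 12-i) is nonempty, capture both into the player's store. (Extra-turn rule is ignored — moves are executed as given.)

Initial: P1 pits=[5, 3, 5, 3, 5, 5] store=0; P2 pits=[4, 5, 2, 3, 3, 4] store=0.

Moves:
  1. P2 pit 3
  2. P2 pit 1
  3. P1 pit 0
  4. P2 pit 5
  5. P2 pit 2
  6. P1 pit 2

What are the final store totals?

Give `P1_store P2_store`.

Move 1: P2 pit3 -> P1=[5,3,5,3,5,5](0) P2=[4,5,2,0,4,5](1)
Move 2: P2 pit1 -> P1=[5,3,5,3,5,5](0) P2=[4,0,3,1,5,6](2)
Move 3: P1 pit0 -> P1=[0,4,6,4,6,6](0) P2=[4,0,3,1,5,6](2)
Move 4: P2 pit5 -> P1=[1,5,7,5,7,6](0) P2=[4,0,3,1,5,0](3)
Move 5: P2 pit2 -> P1=[0,5,7,5,7,6](0) P2=[4,0,0,2,6,0](5)
Move 6: P1 pit2 -> P1=[0,5,0,6,8,7](1) P2=[5,1,1,2,6,0](5)

Answer: 1 5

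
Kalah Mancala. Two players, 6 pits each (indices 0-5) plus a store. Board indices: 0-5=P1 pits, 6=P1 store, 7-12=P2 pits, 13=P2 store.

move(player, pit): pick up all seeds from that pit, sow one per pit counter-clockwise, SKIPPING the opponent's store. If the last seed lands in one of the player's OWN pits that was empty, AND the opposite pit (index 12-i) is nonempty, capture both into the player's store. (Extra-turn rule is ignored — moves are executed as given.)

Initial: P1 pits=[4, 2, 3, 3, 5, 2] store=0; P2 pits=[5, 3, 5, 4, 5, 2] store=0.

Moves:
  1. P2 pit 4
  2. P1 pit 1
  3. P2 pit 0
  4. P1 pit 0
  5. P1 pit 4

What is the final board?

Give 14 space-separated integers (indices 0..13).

Move 1: P2 pit4 -> P1=[5,3,4,3,5,2](0) P2=[5,3,5,4,0,3](1)
Move 2: P1 pit1 -> P1=[5,0,5,4,6,2](0) P2=[5,3,5,4,0,3](1)
Move 3: P2 pit0 -> P1=[5,0,5,4,6,2](0) P2=[0,4,6,5,1,4](1)
Move 4: P1 pit0 -> P1=[0,1,6,5,7,3](0) P2=[0,4,6,5,1,4](1)
Move 5: P1 pit4 -> P1=[0,1,6,5,0,4](1) P2=[1,5,7,6,2,4](1)

Answer: 0 1 6 5 0 4 1 1 5 7 6 2 4 1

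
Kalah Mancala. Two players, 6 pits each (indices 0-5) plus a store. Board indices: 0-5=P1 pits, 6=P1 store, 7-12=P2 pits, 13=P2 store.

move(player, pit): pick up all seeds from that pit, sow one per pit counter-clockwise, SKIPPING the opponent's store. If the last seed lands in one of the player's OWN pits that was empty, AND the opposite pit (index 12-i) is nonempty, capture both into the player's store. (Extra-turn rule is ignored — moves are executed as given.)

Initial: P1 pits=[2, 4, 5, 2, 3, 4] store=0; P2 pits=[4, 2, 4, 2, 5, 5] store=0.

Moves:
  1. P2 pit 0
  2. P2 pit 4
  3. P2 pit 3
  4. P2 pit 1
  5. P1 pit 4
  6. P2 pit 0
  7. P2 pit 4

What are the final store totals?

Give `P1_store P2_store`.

Move 1: P2 pit0 -> P1=[2,4,5,2,3,4](0) P2=[0,3,5,3,6,5](0)
Move 2: P2 pit4 -> P1=[3,5,6,3,3,4](0) P2=[0,3,5,3,0,6](1)
Move 3: P2 pit3 -> P1=[3,5,6,3,3,4](0) P2=[0,3,5,0,1,7](2)
Move 4: P2 pit1 -> P1=[3,5,6,3,3,4](0) P2=[0,0,6,1,2,7](2)
Move 5: P1 pit4 -> P1=[3,5,6,3,0,5](1) P2=[1,0,6,1,2,7](2)
Move 6: P2 pit0 -> P1=[3,5,6,3,0,5](1) P2=[0,1,6,1,2,7](2)
Move 7: P2 pit4 -> P1=[3,5,6,3,0,5](1) P2=[0,1,6,1,0,8](3)

Answer: 1 3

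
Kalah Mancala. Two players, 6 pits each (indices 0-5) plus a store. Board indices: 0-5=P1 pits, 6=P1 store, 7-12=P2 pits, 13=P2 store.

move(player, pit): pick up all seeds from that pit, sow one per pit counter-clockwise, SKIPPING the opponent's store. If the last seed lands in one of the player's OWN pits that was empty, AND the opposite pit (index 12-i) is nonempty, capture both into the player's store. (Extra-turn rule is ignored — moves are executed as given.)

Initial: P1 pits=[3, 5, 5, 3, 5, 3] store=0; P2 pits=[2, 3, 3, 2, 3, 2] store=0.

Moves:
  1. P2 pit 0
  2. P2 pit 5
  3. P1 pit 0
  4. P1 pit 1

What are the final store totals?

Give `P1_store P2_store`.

Move 1: P2 pit0 -> P1=[3,5,5,3,5,3](0) P2=[0,4,4,2,3,2](0)
Move 2: P2 pit5 -> P1=[4,5,5,3,5,3](0) P2=[0,4,4,2,3,0](1)
Move 3: P1 pit0 -> P1=[0,6,6,4,6,3](0) P2=[0,4,4,2,3,0](1)
Move 4: P1 pit1 -> P1=[0,0,7,5,7,4](1) P2=[1,4,4,2,3,0](1)

Answer: 1 1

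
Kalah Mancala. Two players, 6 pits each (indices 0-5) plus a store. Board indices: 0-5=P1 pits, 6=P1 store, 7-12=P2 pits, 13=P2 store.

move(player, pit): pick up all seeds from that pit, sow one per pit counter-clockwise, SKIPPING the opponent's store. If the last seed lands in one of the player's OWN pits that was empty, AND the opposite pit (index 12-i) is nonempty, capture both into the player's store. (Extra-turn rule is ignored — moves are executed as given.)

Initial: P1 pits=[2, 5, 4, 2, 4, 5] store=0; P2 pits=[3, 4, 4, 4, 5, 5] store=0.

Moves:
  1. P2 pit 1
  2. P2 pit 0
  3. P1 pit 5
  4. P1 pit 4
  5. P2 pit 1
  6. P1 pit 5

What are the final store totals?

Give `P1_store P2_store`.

Move 1: P2 pit1 -> P1=[2,5,4,2,4,5](0) P2=[3,0,5,5,6,6](0)
Move 2: P2 pit0 -> P1=[2,5,4,2,4,5](0) P2=[0,1,6,6,6,6](0)
Move 3: P1 pit5 -> P1=[2,5,4,2,4,0](1) P2=[1,2,7,7,6,6](0)
Move 4: P1 pit4 -> P1=[2,5,4,2,0,1](2) P2=[2,3,7,7,6,6](0)
Move 5: P2 pit1 -> P1=[2,5,4,2,0,1](2) P2=[2,0,8,8,7,6](0)
Move 6: P1 pit5 -> P1=[2,5,4,2,0,0](3) P2=[2,0,8,8,7,6](0)

Answer: 3 0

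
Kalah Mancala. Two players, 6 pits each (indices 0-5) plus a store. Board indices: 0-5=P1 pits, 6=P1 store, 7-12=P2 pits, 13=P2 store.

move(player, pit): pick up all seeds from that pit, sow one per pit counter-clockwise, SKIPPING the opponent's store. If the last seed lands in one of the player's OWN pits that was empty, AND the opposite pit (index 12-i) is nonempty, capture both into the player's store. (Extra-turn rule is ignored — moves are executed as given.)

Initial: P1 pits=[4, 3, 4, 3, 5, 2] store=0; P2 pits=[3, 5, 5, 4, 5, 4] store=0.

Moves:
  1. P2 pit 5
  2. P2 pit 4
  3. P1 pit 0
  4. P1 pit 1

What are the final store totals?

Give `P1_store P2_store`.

Answer: 2 2

Derivation:
Move 1: P2 pit5 -> P1=[5,4,5,3,5,2](0) P2=[3,5,5,4,5,0](1)
Move 2: P2 pit4 -> P1=[6,5,6,3,5,2](0) P2=[3,5,5,4,0,1](2)
Move 3: P1 pit0 -> P1=[0,6,7,4,6,3](1) P2=[3,5,5,4,0,1](2)
Move 4: P1 pit1 -> P1=[0,0,8,5,7,4](2) P2=[4,5,5,4,0,1](2)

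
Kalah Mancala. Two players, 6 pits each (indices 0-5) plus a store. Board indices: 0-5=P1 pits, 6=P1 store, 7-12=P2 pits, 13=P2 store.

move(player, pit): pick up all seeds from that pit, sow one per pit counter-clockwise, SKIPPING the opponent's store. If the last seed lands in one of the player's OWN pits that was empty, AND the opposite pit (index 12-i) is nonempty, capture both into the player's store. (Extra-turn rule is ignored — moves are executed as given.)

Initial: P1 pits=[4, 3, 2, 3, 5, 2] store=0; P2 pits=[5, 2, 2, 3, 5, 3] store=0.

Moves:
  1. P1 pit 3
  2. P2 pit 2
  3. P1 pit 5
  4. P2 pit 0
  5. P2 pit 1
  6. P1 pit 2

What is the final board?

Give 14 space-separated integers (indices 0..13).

Answer: 4 3 0 1 7 0 2 0 0 2 6 8 5 1

Derivation:
Move 1: P1 pit3 -> P1=[4,3,2,0,6,3](1) P2=[5,2,2,3,5,3](0)
Move 2: P2 pit2 -> P1=[4,3,2,0,6,3](1) P2=[5,2,0,4,6,3](0)
Move 3: P1 pit5 -> P1=[4,3,2,0,6,0](2) P2=[6,3,0,4,6,3](0)
Move 4: P2 pit0 -> P1=[4,3,2,0,6,0](2) P2=[0,4,1,5,7,4](1)
Move 5: P2 pit1 -> P1=[4,3,2,0,6,0](2) P2=[0,0,2,6,8,5](1)
Move 6: P1 pit2 -> P1=[4,3,0,1,7,0](2) P2=[0,0,2,6,8,5](1)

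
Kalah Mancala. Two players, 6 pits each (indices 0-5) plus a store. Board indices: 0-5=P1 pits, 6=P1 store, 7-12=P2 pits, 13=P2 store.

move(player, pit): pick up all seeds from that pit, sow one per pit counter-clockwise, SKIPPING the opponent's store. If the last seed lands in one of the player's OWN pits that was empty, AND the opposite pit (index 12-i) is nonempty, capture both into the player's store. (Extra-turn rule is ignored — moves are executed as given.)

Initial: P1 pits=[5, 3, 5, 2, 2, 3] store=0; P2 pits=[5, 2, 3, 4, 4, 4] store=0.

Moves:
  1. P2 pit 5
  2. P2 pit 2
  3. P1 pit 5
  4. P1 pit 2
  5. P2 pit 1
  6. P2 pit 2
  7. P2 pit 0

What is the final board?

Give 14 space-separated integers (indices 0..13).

Answer: 1 4 0 3 3 1 2 0 1 1 8 7 2 9

Derivation:
Move 1: P2 pit5 -> P1=[6,4,6,2,2,3](0) P2=[5,2,3,4,4,0](1)
Move 2: P2 pit2 -> P1=[0,4,6,2,2,3](0) P2=[5,2,0,5,5,0](8)
Move 3: P1 pit5 -> P1=[0,4,6,2,2,0](1) P2=[6,3,0,5,5,0](8)
Move 4: P1 pit2 -> P1=[0,4,0,3,3,1](2) P2=[7,4,0,5,5,0](8)
Move 5: P2 pit1 -> P1=[0,4,0,3,3,1](2) P2=[7,0,1,6,6,1](8)
Move 6: P2 pit2 -> P1=[0,4,0,3,3,1](2) P2=[7,0,0,7,6,1](8)
Move 7: P2 pit0 -> P1=[1,4,0,3,3,1](2) P2=[0,1,1,8,7,2](9)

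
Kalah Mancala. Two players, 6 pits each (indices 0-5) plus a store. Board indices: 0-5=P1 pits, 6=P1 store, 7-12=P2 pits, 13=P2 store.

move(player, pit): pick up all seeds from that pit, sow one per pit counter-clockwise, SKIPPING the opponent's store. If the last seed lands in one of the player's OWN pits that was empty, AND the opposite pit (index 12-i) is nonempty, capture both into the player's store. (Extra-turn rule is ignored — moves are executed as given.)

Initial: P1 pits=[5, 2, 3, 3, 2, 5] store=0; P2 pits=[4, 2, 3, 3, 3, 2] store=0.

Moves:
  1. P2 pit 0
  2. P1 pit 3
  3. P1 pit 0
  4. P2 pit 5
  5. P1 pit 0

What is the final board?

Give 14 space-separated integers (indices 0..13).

Answer: 0 4 4 1 4 7 1 0 3 4 4 4 0 1

Derivation:
Move 1: P2 pit0 -> P1=[5,2,3,3,2,5](0) P2=[0,3,4,4,4,2](0)
Move 2: P1 pit3 -> P1=[5,2,3,0,3,6](1) P2=[0,3,4,4,4,2](0)
Move 3: P1 pit0 -> P1=[0,3,4,1,4,7](1) P2=[0,3,4,4,4,2](0)
Move 4: P2 pit5 -> P1=[1,3,4,1,4,7](1) P2=[0,3,4,4,4,0](1)
Move 5: P1 pit0 -> P1=[0,4,4,1,4,7](1) P2=[0,3,4,4,4,0](1)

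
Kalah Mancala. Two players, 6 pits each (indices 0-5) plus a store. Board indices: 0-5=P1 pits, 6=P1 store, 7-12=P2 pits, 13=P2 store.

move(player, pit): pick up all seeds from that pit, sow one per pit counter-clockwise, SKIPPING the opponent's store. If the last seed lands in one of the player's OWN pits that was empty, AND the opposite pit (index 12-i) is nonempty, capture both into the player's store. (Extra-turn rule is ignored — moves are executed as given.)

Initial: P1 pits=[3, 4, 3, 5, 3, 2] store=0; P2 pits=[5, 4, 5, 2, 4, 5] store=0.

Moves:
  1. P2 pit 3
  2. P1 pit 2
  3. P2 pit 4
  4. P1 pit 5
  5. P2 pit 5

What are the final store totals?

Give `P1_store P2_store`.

Move 1: P2 pit3 -> P1=[3,4,3,5,3,2](0) P2=[5,4,5,0,5,6](0)
Move 2: P1 pit2 -> P1=[3,4,0,6,4,3](0) P2=[5,4,5,0,5,6](0)
Move 3: P2 pit4 -> P1=[4,5,1,6,4,3](0) P2=[5,4,5,0,0,7](1)
Move 4: P1 pit5 -> P1=[4,5,1,6,4,0](1) P2=[6,5,5,0,0,7](1)
Move 5: P2 pit5 -> P1=[5,6,2,7,5,1](1) P2=[6,5,5,0,0,0](2)

Answer: 1 2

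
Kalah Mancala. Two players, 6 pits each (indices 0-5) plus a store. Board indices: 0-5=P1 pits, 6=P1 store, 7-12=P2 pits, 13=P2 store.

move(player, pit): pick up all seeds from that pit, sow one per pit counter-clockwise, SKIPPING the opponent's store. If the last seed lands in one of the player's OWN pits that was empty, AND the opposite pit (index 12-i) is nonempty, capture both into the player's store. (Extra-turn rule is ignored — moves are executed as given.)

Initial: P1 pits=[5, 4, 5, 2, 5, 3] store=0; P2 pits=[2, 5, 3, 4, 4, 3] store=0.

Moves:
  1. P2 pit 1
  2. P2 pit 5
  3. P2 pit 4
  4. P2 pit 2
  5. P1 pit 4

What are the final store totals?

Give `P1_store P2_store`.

Move 1: P2 pit1 -> P1=[5,4,5,2,5,3](0) P2=[2,0,4,5,5,4](1)
Move 2: P2 pit5 -> P1=[6,5,6,2,5,3](0) P2=[2,0,4,5,5,0](2)
Move 3: P2 pit4 -> P1=[7,6,7,2,5,3](0) P2=[2,0,4,5,0,1](3)
Move 4: P2 pit2 -> P1=[7,6,7,2,5,3](0) P2=[2,0,0,6,1,2](4)
Move 5: P1 pit4 -> P1=[7,6,7,2,0,4](1) P2=[3,1,1,6,1,2](4)

Answer: 1 4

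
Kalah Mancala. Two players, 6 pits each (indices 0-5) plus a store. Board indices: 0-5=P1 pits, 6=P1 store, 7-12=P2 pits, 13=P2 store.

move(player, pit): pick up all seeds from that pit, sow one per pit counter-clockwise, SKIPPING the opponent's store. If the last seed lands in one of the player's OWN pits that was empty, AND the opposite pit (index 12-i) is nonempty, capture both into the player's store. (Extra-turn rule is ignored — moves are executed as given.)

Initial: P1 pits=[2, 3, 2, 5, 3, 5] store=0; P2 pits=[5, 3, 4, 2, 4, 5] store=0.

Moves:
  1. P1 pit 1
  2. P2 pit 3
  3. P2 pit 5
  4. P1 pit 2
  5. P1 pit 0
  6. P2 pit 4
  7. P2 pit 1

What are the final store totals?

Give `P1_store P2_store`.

Move 1: P1 pit1 -> P1=[2,0,3,6,4,5](0) P2=[5,3,4,2,4,5](0)
Move 2: P2 pit3 -> P1=[2,0,3,6,4,5](0) P2=[5,3,4,0,5,6](0)
Move 3: P2 pit5 -> P1=[3,1,4,7,5,5](0) P2=[5,3,4,0,5,0](1)
Move 4: P1 pit2 -> P1=[3,1,0,8,6,6](1) P2=[5,3,4,0,5,0](1)
Move 5: P1 pit0 -> P1=[0,2,1,9,6,6](1) P2=[5,3,4,0,5,0](1)
Move 6: P2 pit4 -> P1=[1,3,2,9,6,6](1) P2=[5,3,4,0,0,1](2)
Move 7: P2 pit1 -> P1=[1,0,2,9,6,6](1) P2=[5,0,5,1,0,1](6)

Answer: 1 6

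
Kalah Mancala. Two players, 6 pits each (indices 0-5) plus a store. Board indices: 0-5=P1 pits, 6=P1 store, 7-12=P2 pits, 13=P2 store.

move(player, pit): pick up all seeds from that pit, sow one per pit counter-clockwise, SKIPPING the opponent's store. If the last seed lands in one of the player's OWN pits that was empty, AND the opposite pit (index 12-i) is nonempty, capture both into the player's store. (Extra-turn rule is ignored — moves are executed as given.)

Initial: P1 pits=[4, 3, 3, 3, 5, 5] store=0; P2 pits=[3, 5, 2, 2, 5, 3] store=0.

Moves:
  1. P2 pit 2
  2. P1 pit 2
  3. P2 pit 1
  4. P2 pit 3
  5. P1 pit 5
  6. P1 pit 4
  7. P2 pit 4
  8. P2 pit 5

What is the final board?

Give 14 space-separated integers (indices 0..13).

Answer: 7 5 2 6 2 2 2 6 2 3 2 0 0 4

Derivation:
Move 1: P2 pit2 -> P1=[4,3,3,3,5,5](0) P2=[3,5,0,3,6,3](0)
Move 2: P1 pit2 -> P1=[4,3,0,4,6,6](0) P2=[3,5,0,3,6,3](0)
Move 3: P2 pit1 -> P1=[4,3,0,4,6,6](0) P2=[3,0,1,4,7,4](1)
Move 4: P2 pit3 -> P1=[5,3,0,4,6,6](0) P2=[3,0,1,0,8,5](2)
Move 5: P1 pit5 -> P1=[5,3,0,4,6,0](1) P2=[4,1,2,1,9,5](2)
Move 6: P1 pit4 -> P1=[5,3,0,4,0,1](2) P2=[5,2,3,2,9,5](2)
Move 7: P2 pit4 -> P1=[6,4,1,5,1,2](2) P2=[6,2,3,2,0,6](3)
Move 8: P2 pit5 -> P1=[7,5,2,6,2,2](2) P2=[6,2,3,2,0,0](4)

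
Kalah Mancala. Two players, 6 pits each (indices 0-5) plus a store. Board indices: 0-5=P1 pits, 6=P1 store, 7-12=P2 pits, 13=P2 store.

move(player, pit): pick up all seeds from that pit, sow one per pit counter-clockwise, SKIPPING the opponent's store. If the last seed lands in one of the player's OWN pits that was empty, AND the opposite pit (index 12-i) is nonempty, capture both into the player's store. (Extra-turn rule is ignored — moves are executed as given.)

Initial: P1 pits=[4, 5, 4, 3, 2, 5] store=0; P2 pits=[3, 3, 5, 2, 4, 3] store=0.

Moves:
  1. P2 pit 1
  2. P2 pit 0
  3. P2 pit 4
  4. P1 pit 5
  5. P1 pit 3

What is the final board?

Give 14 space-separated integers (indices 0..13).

Answer: 5 6 5 0 3 1 2 1 2 8 5 0 4 1

Derivation:
Move 1: P2 pit1 -> P1=[4,5,4,3,2,5](0) P2=[3,0,6,3,5,3](0)
Move 2: P2 pit0 -> P1=[4,5,4,3,2,5](0) P2=[0,1,7,4,5,3](0)
Move 3: P2 pit4 -> P1=[5,6,5,3,2,5](0) P2=[0,1,7,4,0,4](1)
Move 4: P1 pit5 -> P1=[5,6,5,3,2,0](1) P2=[1,2,8,5,0,4](1)
Move 5: P1 pit3 -> P1=[5,6,5,0,3,1](2) P2=[1,2,8,5,0,4](1)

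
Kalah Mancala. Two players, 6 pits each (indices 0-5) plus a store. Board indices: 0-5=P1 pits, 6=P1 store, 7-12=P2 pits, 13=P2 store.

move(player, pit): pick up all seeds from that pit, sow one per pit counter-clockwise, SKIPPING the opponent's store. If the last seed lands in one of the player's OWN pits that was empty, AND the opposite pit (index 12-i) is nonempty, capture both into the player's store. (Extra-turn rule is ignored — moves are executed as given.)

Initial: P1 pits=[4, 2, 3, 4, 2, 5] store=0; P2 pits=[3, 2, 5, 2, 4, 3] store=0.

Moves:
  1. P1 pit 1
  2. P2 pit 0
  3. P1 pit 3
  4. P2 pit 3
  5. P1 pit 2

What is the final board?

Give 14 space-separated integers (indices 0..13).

Answer: 4 0 0 1 4 7 2 1 4 6 0 5 4 1

Derivation:
Move 1: P1 pit1 -> P1=[4,0,4,5,2,5](0) P2=[3,2,5,2,4,3](0)
Move 2: P2 pit0 -> P1=[4,0,4,5,2,5](0) P2=[0,3,6,3,4,3](0)
Move 3: P1 pit3 -> P1=[4,0,4,0,3,6](1) P2=[1,4,6,3,4,3](0)
Move 4: P2 pit3 -> P1=[4,0,4,0,3,6](1) P2=[1,4,6,0,5,4](1)
Move 5: P1 pit2 -> P1=[4,0,0,1,4,7](2) P2=[1,4,6,0,5,4](1)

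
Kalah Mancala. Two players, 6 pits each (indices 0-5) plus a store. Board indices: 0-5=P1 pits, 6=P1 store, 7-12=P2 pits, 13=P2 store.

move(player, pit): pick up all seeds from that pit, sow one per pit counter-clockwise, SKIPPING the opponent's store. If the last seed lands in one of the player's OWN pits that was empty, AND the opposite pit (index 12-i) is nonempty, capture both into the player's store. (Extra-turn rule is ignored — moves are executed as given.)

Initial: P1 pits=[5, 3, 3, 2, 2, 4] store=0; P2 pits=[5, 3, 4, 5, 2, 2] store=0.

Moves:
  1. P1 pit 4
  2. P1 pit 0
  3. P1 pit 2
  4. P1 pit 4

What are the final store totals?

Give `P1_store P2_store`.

Move 1: P1 pit4 -> P1=[5,3,3,2,0,5](1) P2=[5,3,4,5,2,2](0)
Move 2: P1 pit0 -> P1=[0,4,4,3,1,6](1) P2=[5,3,4,5,2,2](0)
Move 3: P1 pit2 -> P1=[0,4,0,4,2,7](2) P2=[5,3,4,5,2,2](0)
Move 4: P1 pit4 -> P1=[0,4,0,4,0,8](3) P2=[5,3,4,5,2,2](0)

Answer: 3 0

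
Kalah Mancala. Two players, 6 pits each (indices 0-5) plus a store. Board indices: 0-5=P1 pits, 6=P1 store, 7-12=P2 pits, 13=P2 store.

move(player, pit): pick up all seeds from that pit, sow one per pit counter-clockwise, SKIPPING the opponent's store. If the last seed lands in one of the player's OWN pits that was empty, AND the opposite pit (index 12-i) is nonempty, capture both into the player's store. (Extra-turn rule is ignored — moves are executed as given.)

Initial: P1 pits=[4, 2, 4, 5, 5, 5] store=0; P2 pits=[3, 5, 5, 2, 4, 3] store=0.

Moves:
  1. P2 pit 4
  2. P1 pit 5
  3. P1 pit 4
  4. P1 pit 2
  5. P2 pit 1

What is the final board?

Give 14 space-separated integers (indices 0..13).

Answer: 6 4 0 6 1 2 3 5 0 8 4 1 5 2

Derivation:
Move 1: P2 pit4 -> P1=[5,3,4,5,5,5](0) P2=[3,5,5,2,0,4](1)
Move 2: P1 pit5 -> P1=[5,3,4,5,5,0](1) P2=[4,6,6,3,0,4](1)
Move 3: P1 pit4 -> P1=[5,3,4,5,0,1](2) P2=[5,7,7,3,0,4](1)
Move 4: P1 pit2 -> P1=[5,3,0,6,1,2](3) P2=[5,7,7,3,0,4](1)
Move 5: P2 pit1 -> P1=[6,4,0,6,1,2](3) P2=[5,0,8,4,1,5](2)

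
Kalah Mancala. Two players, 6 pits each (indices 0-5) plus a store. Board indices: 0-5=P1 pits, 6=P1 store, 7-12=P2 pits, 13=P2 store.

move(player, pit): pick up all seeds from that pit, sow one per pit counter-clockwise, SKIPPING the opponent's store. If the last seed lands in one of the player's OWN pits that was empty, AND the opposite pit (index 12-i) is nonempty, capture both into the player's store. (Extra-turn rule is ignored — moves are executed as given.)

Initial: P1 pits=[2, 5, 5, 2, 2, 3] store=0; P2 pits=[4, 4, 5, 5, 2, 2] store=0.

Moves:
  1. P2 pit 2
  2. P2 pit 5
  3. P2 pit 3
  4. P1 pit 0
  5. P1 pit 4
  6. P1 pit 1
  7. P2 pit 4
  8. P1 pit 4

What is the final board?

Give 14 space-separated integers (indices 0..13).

Answer: 1 1 8 4 0 7 2 6 5 1 0 0 2 4

Derivation:
Move 1: P2 pit2 -> P1=[3,5,5,2,2,3](0) P2=[4,4,0,6,3,3](1)
Move 2: P2 pit5 -> P1=[4,6,5,2,2,3](0) P2=[4,4,0,6,3,0](2)
Move 3: P2 pit3 -> P1=[5,7,6,2,2,3](0) P2=[4,4,0,0,4,1](3)
Move 4: P1 pit0 -> P1=[0,8,7,3,3,4](0) P2=[4,4,0,0,4,1](3)
Move 5: P1 pit4 -> P1=[0,8,7,3,0,5](1) P2=[5,4,0,0,4,1](3)
Move 6: P1 pit1 -> P1=[0,0,8,4,1,6](2) P2=[6,5,1,0,4,1](3)
Move 7: P2 pit4 -> P1=[1,1,8,4,1,6](2) P2=[6,5,1,0,0,2](4)
Move 8: P1 pit4 -> P1=[1,1,8,4,0,7](2) P2=[6,5,1,0,0,2](4)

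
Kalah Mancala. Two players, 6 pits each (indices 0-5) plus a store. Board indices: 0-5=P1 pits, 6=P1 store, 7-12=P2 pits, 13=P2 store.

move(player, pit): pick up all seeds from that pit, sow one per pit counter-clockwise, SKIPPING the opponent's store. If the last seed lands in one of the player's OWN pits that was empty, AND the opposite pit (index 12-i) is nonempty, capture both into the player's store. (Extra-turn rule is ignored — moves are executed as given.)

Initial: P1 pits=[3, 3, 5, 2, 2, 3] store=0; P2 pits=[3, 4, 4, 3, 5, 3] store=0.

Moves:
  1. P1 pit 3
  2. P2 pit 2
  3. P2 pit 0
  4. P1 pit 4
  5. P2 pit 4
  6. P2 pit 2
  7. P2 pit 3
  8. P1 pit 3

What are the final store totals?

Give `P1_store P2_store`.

Answer: 7 3

Derivation:
Move 1: P1 pit3 -> P1=[3,3,5,0,3,4](0) P2=[3,4,4,3,5,3](0)
Move 2: P2 pit2 -> P1=[3,3,5,0,3,4](0) P2=[3,4,0,4,6,4](1)
Move 3: P2 pit0 -> P1=[3,3,5,0,3,4](0) P2=[0,5,1,5,6,4](1)
Move 4: P1 pit4 -> P1=[3,3,5,0,0,5](1) P2=[1,5,1,5,6,4](1)
Move 5: P2 pit4 -> P1=[4,4,6,1,0,5](1) P2=[1,5,1,5,0,5](2)
Move 6: P2 pit2 -> P1=[4,4,6,1,0,5](1) P2=[1,5,0,6,0,5](2)
Move 7: P2 pit3 -> P1=[5,5,7,1,0,5](1) P2=[1,5,0,0,1,6](3)
Move 8: P1 pit3 -> P1=[5,5,7,0,0,5](7) P2=[1,0,0,0,1,6](3)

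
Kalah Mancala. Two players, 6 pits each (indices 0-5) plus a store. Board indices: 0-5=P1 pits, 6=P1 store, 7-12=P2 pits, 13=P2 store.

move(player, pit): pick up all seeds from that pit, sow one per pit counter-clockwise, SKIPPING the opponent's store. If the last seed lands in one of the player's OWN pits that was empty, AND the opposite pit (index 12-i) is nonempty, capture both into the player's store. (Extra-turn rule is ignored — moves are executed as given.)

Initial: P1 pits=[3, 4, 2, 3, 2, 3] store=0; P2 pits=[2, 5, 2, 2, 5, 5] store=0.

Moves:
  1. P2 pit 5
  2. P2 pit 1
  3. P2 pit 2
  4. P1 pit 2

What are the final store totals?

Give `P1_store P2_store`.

Answer: 0 2

Derivation:
Move 1: P2 pit5 -> P1=[4,5,3,4,2,3](0) P2=[2,5,2,2,5,0](1)
Move 2: P2 pit1 -> P1=[4,5,3,4,2,3](0) P2=[2,0,3,3,6,1](2)
Move 3: P2 pit2 -> P1=[4,5,3,4,2,3](0) P2=[2,0,0,4,7,2](2)
Move 4: P1 pit2 -> P1=[4,5,0,5,3,4](0) P2=[2,0,0,4,7,2](2)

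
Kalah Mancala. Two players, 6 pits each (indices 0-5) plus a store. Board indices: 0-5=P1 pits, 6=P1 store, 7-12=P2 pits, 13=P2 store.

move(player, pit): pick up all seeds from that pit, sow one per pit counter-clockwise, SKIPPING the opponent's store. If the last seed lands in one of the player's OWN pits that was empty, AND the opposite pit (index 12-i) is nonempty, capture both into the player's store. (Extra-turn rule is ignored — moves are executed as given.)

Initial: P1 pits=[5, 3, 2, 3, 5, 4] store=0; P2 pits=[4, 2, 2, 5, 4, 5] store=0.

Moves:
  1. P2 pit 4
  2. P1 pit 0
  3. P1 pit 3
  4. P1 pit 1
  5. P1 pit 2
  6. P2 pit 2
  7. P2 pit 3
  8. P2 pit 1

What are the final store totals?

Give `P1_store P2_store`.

Answer: 4 4

Derivation:
Move 1: P2 pit4 -> P1=[6,4,2,3,5,4](0) P2=[4,2,2,5,0,6](1)
Move 2: P1 pit0 -> P1=[0,5,3,4,6,5](1) P2=[4,2,2,5,0,6](1)
Move 3: P1 pit3 -> P1=[0,5,3,0,7,6](2) P2=[5,2,2,5,0,6](1)
Move 4: P1 pit1 -> P1=[0,0,4,1,8,7](3) P2=[5,2,2,5,0,6](1)
Move 5: P1 pit2 -> P1=[0,0,0,2,9,8](4) P2=[5,2,2,5,0,6](1)
Move 6: P2 pit2 -> P1=[0,0,0,2,9,8](4) P2=[5,2,0,6,1,6](1)
Move 7: P2 pit3 -> P1=[1,1,1,2,9,8](4) P2=[5,2,0,0,2,7](2)
Move 8: P2 pit1 -> P1=[1,1,0,2,9,8](4) P2=[5,0,1,0,2,7](4)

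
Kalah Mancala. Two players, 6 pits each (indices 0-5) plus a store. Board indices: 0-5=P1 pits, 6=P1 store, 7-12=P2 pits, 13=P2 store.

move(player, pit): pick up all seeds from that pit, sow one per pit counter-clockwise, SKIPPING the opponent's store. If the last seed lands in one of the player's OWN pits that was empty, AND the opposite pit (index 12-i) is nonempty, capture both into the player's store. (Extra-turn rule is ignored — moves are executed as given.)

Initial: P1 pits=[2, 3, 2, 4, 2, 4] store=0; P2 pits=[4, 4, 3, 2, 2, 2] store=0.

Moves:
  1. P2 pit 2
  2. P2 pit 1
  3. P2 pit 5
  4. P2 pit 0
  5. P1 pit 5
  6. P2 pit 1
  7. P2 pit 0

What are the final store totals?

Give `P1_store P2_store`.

Move 1: P2 pit2 -> P1=[2,3,2,4,2,4](0) P2=[4,4,0,3,3,3](0)
Move 2: P2 pit1 -> P1=[2,3,2,4,2,4](0) P2=[4,0,1,4,4,4](0)
Move 3: P2 pit5 -> P1=[3,4,3,4,2,4](0) P2=[4,0,1,4,4,0](1)
Move 4: P2 pit0 -> P1=[3,4,3,4,2,4](0) P2=[0,1,2,5,5,0](1)
Move 5: P1 pit5 -> P1=[3,4,3,4,2,0](1) P2=[1,2,3,5,5,0](1)
Move 6: P2 pit1 -> P1=[3,4,3,4,2,0](1) P2=[1,0,4,6,5,0](1)
Move 7: P2 pit0 -> P1=[3,4,3,4,0,0](1) P2=[0,0,4,6,5,0](4)

Answer: 1 4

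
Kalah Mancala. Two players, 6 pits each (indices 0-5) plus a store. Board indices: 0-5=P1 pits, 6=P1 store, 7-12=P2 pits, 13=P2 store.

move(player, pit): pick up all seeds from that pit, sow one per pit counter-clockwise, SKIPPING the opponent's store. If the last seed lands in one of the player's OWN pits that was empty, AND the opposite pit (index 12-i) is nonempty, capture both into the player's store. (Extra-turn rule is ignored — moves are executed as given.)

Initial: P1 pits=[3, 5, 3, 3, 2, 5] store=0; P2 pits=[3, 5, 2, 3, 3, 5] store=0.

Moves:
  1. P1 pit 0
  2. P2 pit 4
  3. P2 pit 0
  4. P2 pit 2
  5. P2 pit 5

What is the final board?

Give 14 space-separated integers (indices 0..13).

Move 1: P1 pit0 -> P1=[0,6,4,4,2,5](0) P2=[3,5,2,3,3,5](0)
Move 2: P2 pit4 -> P1=[1,6,4,4,2,5](0) P2=[3,5,2,3,0,6](1)
Move 3: P2 pit0 -> P1=[1,6,4,4,2,5](0) P2=[0,6,3,4,0,6](1)
Move 4: P2 pit2 -> P1=[1,6,4,4,2,5](0) P2=[0,6,0,5,1,7](1)
Move 5: P2 pit5 -> P1=[2,7,5,5,3,6](0) P2=[0,6,0,5,1,0](2)

Answer: 2 7 5 5 3 6 0 0 6 0 5 1 0 2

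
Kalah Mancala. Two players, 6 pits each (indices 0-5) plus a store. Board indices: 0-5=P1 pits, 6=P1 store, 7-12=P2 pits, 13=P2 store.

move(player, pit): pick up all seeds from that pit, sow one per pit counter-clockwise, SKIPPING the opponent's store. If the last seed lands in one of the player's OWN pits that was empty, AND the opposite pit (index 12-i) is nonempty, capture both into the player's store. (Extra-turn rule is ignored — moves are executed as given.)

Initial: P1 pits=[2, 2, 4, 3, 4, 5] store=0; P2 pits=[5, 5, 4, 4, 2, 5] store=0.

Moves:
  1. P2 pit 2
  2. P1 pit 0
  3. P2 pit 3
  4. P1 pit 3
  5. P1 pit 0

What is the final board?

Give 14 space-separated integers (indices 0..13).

Move 1: P2 pit2 -> P1=[2,2,4,3,4,5](0) P2=[5,5,0,5,3,6](1)
Move 2: P1 pit0 -> P1=[0,3,5,3,4,5](0) P2=[5,5,0,5,3,6](1)
Move 3: P2 pit3 -> P1=[1,4,5,3,4,5](0) P2=[5,5,0,0,4,7](2)
Move 4: P1 pit3 -> P1=[1,4,5,0,5,6](1) P2=[5,5,0,0,4,7](2)
Move 5: P1 pit0 -> P1=[0,5,5,0,5,6](1) P2=[5,5,0,0,4,7](2)

Answer: 0 5 5 0 5 6 1 5 5 0 0 4 7 2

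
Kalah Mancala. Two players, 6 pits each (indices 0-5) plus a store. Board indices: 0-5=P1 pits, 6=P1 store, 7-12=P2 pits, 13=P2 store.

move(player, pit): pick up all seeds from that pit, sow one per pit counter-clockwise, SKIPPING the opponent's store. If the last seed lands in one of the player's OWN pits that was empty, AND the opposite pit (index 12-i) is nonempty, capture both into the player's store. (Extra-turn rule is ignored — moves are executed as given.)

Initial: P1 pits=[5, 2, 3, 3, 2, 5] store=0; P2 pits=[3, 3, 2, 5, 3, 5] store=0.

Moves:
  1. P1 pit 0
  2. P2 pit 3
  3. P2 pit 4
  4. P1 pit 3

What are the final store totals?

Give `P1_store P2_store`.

Move 1: P1 pit0 -> P1=[0,3,4,4,3,6](0) P2=[3,3,2,5,3,5](0)
Move 2: P2 pit3 -> P1=[1,4,4,4,3,6](0) P2=[3,3,2,0,4,6](1)
Move 3: P2 pit4 -> P1=[2,5,4,4,3,6](0) P2=[3,3,2,0,0,7](2)
Move 4: P1 pit3 -> P1=[2,5,4,0,4,7](1) P2=[4,3,2,0,0,7](2)

Answer: 1 2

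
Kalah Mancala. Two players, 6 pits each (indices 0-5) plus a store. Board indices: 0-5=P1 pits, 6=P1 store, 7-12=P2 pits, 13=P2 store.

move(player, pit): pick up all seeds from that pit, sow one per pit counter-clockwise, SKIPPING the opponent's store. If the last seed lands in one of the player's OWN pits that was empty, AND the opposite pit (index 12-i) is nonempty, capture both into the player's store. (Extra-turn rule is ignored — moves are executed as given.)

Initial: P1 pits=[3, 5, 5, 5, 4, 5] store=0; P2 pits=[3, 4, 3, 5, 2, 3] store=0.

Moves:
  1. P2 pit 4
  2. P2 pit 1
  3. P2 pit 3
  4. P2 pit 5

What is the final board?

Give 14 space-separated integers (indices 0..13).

Answer: 5 7 7 6 5 5 0 3 0 4 0 2 0 3

Derivation:
Move 1: P2 pit4 -> P1=[3,5,5,5,4,5](0) P2=[3,4,3,5,0,4](1)
Move 2: P2 pit1 -> P1=[3,5,5,5,4,5](0) P2=[3,0,4,6,1,5](1)
Move 3: P2 pit3 -> P1=[4,6,6,5,4,5](0) P2=[3,0,4,0,2,6](2)
Move 4: P2 pit5 -> P1=[5,7,7,6,5,5](0) P2=[3,0,4,0,2,0](3)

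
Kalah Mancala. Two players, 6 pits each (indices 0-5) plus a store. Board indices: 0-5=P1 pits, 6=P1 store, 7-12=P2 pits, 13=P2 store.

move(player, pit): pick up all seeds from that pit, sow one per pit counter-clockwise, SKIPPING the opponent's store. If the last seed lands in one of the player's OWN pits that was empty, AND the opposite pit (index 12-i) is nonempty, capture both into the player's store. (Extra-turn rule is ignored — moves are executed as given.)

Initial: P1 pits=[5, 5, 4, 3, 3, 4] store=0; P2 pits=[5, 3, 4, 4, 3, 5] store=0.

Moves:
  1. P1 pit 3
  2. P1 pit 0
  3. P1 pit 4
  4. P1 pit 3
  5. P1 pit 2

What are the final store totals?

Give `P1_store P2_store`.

Answer: 8 0

Derivation:
Move 1: P1 pit3 -> P1=[5,5,4,0,4,5](1) P2=[5,3,4,4,3,5](0)
Move 2: P1 pit0 -> P1=[0,6,5,1,5,6](1) P2=[5,3,4,4,3,5](0)
Move 3: P1 pit4 -> P1=[0,6,5,1,0,7](2) P2=[6,4,5,4,3,5](0)
Move 4: P1 pit3 -> P1=[0,6,5,0,0,7](7) P2=[6,0,5,4,3,5](0)
Move 5: P1 pit2 -> P1=[0,6,0,1,1,8](8) P2=[7,0,5,4,3,5](0)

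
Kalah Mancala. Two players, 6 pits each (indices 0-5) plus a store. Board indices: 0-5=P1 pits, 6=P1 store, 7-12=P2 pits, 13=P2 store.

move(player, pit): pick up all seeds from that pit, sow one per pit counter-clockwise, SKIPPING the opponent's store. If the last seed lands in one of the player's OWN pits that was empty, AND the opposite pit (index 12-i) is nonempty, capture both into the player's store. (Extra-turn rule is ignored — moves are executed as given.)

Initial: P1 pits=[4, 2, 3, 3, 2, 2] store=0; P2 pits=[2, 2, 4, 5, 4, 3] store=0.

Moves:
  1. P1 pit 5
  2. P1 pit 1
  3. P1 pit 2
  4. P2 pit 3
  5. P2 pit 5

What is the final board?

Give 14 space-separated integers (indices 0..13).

Move 1: P1 pit5 -> P1=[4,2,3,3,2,0](1) P2=[3,2,4,5,4,3](0)
Move 2: P1 pit1 -> P1=[4,0,4,4,2,0](1) P2=[3,2,4,5,4,3](0)
Move 3: P1 pit2 -> P1=[4,0,0,5,3,1](2) P2=[3,2,4,5,4,3](0)
Move 4: P2 pit3 -> P1=[5,1,0,5,3,1](2) P2=[3,2,4,0,5,4](1)
Move 5: P2 pit5 -> P1=[6,2,1,5,3,1](2) P2=[3,2,4,0,5,0](2)

Answer: 6 2 1 5 3 1 2 3 2 4 0 5 0 2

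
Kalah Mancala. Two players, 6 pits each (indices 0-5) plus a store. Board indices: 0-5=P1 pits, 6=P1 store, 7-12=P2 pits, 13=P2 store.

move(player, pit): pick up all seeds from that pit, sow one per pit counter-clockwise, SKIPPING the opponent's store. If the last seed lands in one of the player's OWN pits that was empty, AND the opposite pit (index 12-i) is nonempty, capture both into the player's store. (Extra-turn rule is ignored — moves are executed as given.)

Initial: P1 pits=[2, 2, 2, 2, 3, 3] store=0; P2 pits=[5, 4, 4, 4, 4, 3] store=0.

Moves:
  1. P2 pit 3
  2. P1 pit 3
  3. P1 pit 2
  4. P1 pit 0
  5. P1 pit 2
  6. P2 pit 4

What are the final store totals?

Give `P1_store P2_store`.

Answer: 0 2

Derivation:
Move 1: P2 pit3 -> P1=[3,2,2,2,3,3](0) P2=[5,4,4,0,5,4](1)
Move 2: P1 pit3 -> P1=[3,2,2,0,4,4](0) P2=[5,4,4,0,5,4](1)
Move 3: P1 pit2 -> P1=[3,2,0,1,5,4](0) P2=[5,4,4,0,5,4](1)
Move 4: P1 pit0 -> P1=[0,3,1,2,5,4](0) P2=[5,4,4,0,5,4](1)
Move 5: P1 pit2 -> P1=[0,3,0,3,5,4](0) P2=[5,4,4,0,5,4](1)
Move 6: P2 pit4 -> P1=[1,4,1,3,5,4](0) P2=[5,4,4,0,0,5](2)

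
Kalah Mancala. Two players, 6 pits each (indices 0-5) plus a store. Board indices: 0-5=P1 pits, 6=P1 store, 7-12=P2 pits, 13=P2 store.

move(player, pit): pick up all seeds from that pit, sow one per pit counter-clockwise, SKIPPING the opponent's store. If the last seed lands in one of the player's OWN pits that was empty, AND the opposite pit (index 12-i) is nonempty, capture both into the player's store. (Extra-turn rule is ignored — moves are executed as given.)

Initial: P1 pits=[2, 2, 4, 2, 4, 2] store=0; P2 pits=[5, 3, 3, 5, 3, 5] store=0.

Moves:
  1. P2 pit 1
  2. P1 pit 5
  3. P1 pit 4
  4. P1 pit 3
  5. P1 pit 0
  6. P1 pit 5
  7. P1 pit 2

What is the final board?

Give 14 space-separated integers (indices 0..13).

Move 1: P2 pit1 -> P1=[2,2,4,2,4,2](0) P2=[5,0,4,6,4,5](0)
Move 2: P1 pit5 -> P1=[2,2,4,2,4,0](1) P2=[6,0,4,6,4,5](0)
Move 3: P1 pit4 -> P1=[2,2,4,2,0,1](2) P2=[7,1,4,6,4,5](0)
Move 4: P1 pit3 -> P1=[2,2,4,0,1,2](2) P2=[7,1,4,6,4,5](0)
Move 5: P1 pit0 -> P1=[0,3,5,0,1,2](2) P2=[7,1,4,6,4,5](0)
Move 6: P1 pit5 -> P1=[0,3,5,0,1,0](3) P2=[8,1,4,6,4,5](0)
Move 7: P1 pit2 -> P1=[0,3,0,1,2,1](4) P2=[9,1,4,6,4,5](0)

Answer: 0 3 0 1 2 1 4 9 1 4 6 4 5 0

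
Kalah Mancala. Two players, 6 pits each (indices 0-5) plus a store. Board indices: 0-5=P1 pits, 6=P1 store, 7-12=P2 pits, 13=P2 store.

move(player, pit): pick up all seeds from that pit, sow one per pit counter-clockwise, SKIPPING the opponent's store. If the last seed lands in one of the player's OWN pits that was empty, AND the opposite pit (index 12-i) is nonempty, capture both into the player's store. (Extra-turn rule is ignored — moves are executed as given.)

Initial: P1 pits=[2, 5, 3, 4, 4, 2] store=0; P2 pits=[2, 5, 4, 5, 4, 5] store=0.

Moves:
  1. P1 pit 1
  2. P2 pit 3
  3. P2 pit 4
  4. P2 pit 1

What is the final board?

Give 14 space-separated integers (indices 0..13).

Move 1: P1 pit1 -> P1=[2,0,4,5,5,3](1) P2=[2,5,4,5,4,5](0)
Move 2: P2 pit3 -> P1=[3,1,4,5,5,3](1) P2=[2,5,4,0,5,6](1)
Move 3: P2 pit4 -> P1=[4,2,5,5,5,3](1) P2=[2,5,4,0,0,7](2)
Move 4: P2 pit1 -> P1=[4,2,5,5,5,3](1) P2=[2,0,5,1,1,8](3)

Answer: 4 2 5 5 5 3 1 2 0 5 1 1 8 3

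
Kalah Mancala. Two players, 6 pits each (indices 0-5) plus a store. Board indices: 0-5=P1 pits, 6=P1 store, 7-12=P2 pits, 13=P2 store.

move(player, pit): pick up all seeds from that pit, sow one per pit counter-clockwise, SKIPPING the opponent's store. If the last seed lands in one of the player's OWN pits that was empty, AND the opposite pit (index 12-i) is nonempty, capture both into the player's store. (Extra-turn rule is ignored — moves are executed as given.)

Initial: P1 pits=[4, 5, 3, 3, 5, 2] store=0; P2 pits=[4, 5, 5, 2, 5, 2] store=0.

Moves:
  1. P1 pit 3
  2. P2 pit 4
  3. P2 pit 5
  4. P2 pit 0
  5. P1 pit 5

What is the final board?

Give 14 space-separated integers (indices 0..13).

Move 1: P1 pit3 -> P1=[4,5,3,0,6,3](1) P2=[4,5,5,2,5,2](0)
Move 2: P2 pit4 -> P1=[5,6,4,0,6,3](1) P2=[4,5,5,2,0,3](1)
Move 3: P2 pit5 -> P1=[6,7,4,0,6,3](1) P2=[4,5,5,2,0,0](2)
Move 4: P2 pit0 -> P1=[6,0,4,0,6,3](1) P2=[0,6,6,3,0,0](10)
Move 5: P1 pit5 -> P1=[6,0,4,0,6,0](2) P2=[1,7,6,3,0,0](10)

Answer: 6 0 4 0 6 0 2 1 7 6 3 0 0 10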